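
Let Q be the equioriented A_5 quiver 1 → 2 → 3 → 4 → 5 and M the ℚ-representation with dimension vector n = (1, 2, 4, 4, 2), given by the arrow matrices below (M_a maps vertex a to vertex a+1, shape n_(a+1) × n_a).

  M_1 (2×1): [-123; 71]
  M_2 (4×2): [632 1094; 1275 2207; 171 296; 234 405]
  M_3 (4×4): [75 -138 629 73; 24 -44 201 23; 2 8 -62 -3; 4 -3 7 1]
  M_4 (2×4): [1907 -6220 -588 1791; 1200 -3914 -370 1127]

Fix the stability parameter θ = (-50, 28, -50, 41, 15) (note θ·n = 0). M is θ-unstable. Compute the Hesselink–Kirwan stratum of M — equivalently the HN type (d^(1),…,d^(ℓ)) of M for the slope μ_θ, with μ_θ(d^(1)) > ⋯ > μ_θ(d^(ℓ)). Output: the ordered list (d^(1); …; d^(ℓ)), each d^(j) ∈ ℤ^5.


Interval decomposition of M: I[1,5], I[2,4], I[3,4], I[3,5].
HN type (ℓ=4): μ^(1)=41; μ^(2)=28; μ^(3)=-11; μ^(4)=-50

((0, 0, 0, 2, 0); (0, 0, 0, 2, 2); (0, 2, 2, 0, 0); (1, 0, 2, 0, 0))


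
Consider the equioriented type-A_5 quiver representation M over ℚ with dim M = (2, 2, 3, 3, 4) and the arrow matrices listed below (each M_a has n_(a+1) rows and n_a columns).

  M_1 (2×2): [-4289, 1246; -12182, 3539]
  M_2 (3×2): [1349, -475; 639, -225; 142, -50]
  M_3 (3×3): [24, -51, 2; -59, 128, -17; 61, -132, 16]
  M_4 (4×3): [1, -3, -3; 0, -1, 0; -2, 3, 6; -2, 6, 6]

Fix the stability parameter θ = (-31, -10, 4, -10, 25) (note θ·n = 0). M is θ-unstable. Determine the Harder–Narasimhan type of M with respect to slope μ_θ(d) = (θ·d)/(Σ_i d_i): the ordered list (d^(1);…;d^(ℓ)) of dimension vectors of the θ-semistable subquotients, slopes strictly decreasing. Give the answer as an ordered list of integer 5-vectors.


Interval decomposition of M: I[1,2], I[1,5], I[3,4], I[3,5], I[5,5]^2.
HN type (ℓ=4): μ^(1)=25; μ^(2)=-3; μ^(3)=-10; μ^(4)=-31

((0, 0, 0, 0, 4); (0, 0, 3, 3, 0); (0, 2, 0, 0, 0); (2, 0, 0, 0, 0))


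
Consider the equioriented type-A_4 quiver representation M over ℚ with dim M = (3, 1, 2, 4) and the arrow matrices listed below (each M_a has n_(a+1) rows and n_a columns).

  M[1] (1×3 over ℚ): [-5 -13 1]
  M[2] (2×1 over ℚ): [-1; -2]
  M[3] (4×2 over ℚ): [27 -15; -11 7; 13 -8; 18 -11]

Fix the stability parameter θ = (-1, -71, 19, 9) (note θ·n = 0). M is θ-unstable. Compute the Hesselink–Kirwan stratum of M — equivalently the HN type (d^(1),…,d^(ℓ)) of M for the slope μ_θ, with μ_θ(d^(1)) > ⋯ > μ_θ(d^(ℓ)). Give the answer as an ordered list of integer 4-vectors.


Interval decomposition of M: I[1,1]^2, I[1,4], I[3,4], I[4,4]^2.
HN type (ℓ=4): μ^(1)=14; μ^(2)=9; μ^(3)=-1; μ^(4)=-36

((0, 0, 2, 2); (0, 0, 0, 2); (2, 0, 0, 0); (1, 1, 0, 0))


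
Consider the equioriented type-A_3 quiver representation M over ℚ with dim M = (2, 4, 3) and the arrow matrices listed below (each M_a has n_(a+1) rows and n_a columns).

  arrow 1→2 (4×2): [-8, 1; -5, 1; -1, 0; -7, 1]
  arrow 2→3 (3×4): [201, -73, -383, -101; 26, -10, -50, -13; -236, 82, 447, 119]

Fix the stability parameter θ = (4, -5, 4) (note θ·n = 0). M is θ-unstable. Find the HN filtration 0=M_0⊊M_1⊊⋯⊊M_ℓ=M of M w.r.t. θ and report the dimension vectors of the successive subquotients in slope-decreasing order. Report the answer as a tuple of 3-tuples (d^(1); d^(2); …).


Barcode: M ≅ I[1,3]^2, I[2,2], I[2,3]. HN layers by μ_θ (3 steps, strictly decreasing):
  μ^(1)=4; μ^(2)=-1/2; μ^(3)=-5

((0, 0, 3); (2, 2, 0); (0, 2, 0))


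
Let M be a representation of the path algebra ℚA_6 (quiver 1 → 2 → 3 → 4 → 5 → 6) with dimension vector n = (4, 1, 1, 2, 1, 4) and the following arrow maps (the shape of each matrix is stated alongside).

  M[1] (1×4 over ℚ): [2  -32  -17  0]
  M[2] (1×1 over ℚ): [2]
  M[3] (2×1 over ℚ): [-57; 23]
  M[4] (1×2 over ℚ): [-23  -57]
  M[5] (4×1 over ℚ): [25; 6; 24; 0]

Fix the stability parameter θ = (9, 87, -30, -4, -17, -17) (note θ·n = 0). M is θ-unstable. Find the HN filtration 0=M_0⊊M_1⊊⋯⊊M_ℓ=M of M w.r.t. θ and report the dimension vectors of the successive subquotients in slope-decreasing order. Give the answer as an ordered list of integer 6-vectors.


Barcode: M ≅ I[1,1]^3, I[1,4], I[4,6], I[6,6]^3. HN layers by μ_θ (4 steps, strictly decreasing):
  μ^(1)=53/3; μ^(2)=9; μ^(3)=-38/3; μ^(4)=-17

((0, 1, 1, 1, 0, 0); (4, 0, 0, 0, 0, 0); (0, 0, 0, 1, 1, 1); (0, 0, 0, 0, 0, 3))


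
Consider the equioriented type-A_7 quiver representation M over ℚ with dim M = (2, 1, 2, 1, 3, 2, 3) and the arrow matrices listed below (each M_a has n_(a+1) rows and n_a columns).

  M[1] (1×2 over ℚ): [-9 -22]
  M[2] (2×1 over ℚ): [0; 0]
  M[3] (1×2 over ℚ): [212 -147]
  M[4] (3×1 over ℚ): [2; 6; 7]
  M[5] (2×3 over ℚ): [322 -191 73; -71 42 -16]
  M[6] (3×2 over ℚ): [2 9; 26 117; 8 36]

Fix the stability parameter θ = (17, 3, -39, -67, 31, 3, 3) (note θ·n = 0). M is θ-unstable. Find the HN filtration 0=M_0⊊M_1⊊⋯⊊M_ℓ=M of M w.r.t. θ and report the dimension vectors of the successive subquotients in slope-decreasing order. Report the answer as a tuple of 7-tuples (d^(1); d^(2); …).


Interval decomposition of M: I[1,1], I[1,2], I[3,3], I[3,6], I[5,5], I[5,7], I[7,7]^2.
HN type (ℓ=7): μ^(1)=31; μ^(2)=17; μ^(3)=37/3; μ^(4)=10; μ^(5)=3; μ^(6)=-39; μ^(7)=-53

((0, 0, 0, 0, 1, 0, 0); (1, 0, 0, 0, 1, 1, 0); (0, 0, 0, 0, 1, 1, 1); (1, 1, 0, 0, 0, 0, 0); (0, 0, 0, 0, 0, 0, 2); (0, 0, 1, 0, 0, 0, 0); (0, 0, 1, 1, 0, 0, 0))


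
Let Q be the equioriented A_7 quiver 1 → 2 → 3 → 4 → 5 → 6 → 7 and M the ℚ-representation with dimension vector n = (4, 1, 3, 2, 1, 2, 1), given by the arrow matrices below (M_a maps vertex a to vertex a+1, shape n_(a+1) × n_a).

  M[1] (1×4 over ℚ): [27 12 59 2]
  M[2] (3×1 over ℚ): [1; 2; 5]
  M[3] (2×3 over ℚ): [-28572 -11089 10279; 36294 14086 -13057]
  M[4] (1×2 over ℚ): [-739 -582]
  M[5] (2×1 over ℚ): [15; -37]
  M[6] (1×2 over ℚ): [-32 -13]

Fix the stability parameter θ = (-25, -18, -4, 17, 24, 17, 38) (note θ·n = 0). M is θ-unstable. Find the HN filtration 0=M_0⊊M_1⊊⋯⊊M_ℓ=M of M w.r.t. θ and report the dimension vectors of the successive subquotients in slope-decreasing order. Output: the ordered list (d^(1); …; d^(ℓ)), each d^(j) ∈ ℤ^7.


Via rank(M_{q-1}∘⋯∘M_p): M ≅ I[1,1]^3, I[1,7], I[3,3], I[3,4], I[6,6].
μ_θ-semistable layers: μ^(1)=38; μ^(2)=41/2; μ^(3)=17; μ^(4)=-4; μ^(5)=-18; μ^(6)=-25

((0, 0, 0, 0, 0, 0, 1); (0, 0, 0, 0, 1, 1, 0); (0, 0, 0, 2, 0, 1, 0); (0, 0, 3, 0, 0, 0, 0); (0, 1, 0, 0, 0, 0, 0); (4, 0, 0, 0, 0, 0, 0))


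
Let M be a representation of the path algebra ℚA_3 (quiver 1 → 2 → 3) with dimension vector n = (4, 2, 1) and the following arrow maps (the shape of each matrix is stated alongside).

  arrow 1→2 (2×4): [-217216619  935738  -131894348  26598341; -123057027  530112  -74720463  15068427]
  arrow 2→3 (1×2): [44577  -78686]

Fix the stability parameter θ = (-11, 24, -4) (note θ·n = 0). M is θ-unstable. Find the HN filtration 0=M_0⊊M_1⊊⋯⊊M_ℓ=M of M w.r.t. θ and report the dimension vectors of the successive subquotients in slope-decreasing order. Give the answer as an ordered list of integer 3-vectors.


Via rank(M_{q-1}∘⋯∘M_p): M ≅ I[1,1]^2, I[1,2], I[1,3].
μ_θ-semistable layers: μ^(1)=24; μ^(2)=10; μ^(3)=-11

((0, 1, 0); (0, 1, 1); (4, 0, 0))


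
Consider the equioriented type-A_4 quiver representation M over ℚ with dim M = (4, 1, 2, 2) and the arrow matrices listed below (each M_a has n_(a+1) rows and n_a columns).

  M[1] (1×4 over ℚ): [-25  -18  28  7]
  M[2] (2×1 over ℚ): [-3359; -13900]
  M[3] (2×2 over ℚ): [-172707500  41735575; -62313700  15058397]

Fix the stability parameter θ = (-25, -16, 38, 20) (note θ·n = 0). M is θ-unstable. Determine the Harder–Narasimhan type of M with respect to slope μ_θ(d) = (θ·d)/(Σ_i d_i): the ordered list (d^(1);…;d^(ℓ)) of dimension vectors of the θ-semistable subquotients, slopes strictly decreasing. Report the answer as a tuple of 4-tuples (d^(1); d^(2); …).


Via rank(M_{q-1}∘⋯∘M_p): M ≅ I[1,1]^3, I[1,3], I[3,4], I[4,4].
μ_θ-semistable layers: μ^(1)=38; μ^(2)=29; μ^(3)=20; μ^(4)=-16; μ^(5)=-25

((0, 0, 1, 0); (0, 0, 1, 1); (0, 0, 0, 1); (0, 1, 0, 0); (4, 0, 0, 0))


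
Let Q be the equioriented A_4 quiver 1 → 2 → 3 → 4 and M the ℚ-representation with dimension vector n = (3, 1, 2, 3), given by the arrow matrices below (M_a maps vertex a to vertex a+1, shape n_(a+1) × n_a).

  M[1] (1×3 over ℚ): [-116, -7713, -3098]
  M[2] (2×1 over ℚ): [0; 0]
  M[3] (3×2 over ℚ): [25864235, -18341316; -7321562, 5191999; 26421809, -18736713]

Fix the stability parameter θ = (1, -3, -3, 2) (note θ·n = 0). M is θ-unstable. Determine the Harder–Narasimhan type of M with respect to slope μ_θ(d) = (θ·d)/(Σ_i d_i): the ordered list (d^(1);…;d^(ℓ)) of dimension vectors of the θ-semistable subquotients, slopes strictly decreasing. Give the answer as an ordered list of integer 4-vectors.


Via rank(M_{q-1}∘⋯∘M_p): M ≅ I[1,1]^2, I[1,2], I[3,4]^2, I[4,4].
μ_θ-semistable layers: μ^(1)=2; μ^(2)=1; μ^(3)=-1; μ^(4)=-3

((0, 0, 0, 3); (2, 0, 0, 0); (1, 1, 0, 0); (0, 0, 2, 0))


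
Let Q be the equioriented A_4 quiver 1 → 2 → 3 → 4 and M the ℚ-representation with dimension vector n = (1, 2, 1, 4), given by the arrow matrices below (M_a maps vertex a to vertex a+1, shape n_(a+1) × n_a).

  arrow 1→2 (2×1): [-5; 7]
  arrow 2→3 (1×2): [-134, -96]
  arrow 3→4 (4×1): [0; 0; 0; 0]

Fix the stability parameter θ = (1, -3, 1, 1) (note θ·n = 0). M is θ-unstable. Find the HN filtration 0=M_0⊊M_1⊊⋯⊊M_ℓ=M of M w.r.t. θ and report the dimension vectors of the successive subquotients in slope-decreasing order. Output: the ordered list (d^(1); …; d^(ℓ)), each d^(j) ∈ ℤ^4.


Barcode: M ≅ I[1,3], I[2,2], I[4,4]^4. HN layers by μ_θ (3 steps, strictly decreasing):
  μ^(1)=1; μ^(2)=-1; μ^(3)=-3

((0, 0, 1, 4); (1, 1, 0, 0); (0, 1, 0, 0))


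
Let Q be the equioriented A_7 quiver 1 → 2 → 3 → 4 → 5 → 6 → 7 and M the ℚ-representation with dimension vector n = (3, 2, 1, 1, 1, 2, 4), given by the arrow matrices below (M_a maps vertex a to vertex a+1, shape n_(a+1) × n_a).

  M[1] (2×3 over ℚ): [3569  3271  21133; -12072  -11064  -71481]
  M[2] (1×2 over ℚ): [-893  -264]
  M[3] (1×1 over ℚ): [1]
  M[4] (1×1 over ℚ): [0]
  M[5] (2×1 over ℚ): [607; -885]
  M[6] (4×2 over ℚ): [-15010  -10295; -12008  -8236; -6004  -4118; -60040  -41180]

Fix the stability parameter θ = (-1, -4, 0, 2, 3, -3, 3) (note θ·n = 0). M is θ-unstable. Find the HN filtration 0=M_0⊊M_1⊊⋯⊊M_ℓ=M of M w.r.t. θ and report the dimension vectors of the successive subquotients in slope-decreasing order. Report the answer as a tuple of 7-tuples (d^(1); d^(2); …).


Interval decomposition of M: I[1,1], I[1,2], I[1,4], I[5,7], I[6,6], I[7,7]^3.
HN type (ℓ=6): μ^(1)=3; μ^(2)=2; μ^(3)=0; μ^(4)=-1; μ^(5)=-5/2; μ^(6)=-3

((0, 0, 0, 0, 0, 0, 4); (0, 0, 0, 1, 0, 0, 0); (0, 0, 1, 0, 1, 1, 0); (1, 0, 0, 0, 0, 0, 0); (2, 2, 0, 0, 0, 0, 0); (0, 0, 0, 0, 0, 1, 0))


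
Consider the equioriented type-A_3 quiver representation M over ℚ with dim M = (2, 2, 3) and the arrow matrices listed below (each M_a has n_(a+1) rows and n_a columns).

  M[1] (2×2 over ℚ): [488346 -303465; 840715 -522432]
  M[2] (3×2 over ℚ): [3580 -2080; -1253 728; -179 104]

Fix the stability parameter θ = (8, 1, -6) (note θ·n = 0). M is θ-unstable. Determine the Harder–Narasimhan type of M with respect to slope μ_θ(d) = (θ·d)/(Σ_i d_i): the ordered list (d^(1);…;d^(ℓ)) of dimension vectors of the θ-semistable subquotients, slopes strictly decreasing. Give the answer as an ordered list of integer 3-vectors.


Via rank(M_{q-1}∘⋯∘M_p): M ≅ I[1,2], I[1,3], I[3,3]^2.
μ_θ-semistable layers: μ^(1)=9/2; μ^(2)=1; μ^(3)=-6

((1, 1, 0); (1, 1, 1); (0, 0, 2))


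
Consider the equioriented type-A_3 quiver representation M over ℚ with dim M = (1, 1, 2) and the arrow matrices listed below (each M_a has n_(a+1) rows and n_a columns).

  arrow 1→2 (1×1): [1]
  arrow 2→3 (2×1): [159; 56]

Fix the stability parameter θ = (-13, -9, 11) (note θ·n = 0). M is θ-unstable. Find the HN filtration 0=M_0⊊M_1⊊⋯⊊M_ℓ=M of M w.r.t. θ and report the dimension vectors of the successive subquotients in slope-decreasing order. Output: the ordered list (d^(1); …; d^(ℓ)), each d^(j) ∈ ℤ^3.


Interval decomposition of M: I[1,3], I[3,3].
HN type (ℓ=3): μ^(1)=11; μ^(2)=-9; μ^(3)=-13

((0, 0, 2); (0, 1, 0); (1, 0, 0))


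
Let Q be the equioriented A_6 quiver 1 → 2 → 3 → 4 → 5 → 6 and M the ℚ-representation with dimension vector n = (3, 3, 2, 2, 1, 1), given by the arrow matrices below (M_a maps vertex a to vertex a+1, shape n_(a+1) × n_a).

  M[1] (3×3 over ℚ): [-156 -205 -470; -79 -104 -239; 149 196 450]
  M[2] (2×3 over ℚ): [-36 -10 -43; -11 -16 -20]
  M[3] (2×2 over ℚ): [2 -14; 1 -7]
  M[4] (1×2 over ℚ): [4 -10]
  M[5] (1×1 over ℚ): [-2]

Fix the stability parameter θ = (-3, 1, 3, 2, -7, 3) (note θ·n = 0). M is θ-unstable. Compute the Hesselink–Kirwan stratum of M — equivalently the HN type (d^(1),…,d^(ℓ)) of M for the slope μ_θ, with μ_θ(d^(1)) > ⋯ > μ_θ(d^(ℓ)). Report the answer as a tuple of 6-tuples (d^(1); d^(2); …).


Interval decomposition of M: I[1,2], I[1,3], I[1,6], I[4,4].
HN type (ℓ=5): μ^(1)=3; μ^(2)=2; μ^(3)=1; μ^(4)=-1/4; μ^(5)=-3

((0, 0, 1, 0, 0, 1); (0, 0, 0, 1, 0, 0); (0, 2, 0, 0, 0, 0); (0, 1, 1, 1, 1, 0); (3, 0, 0, 0, 0, 0))


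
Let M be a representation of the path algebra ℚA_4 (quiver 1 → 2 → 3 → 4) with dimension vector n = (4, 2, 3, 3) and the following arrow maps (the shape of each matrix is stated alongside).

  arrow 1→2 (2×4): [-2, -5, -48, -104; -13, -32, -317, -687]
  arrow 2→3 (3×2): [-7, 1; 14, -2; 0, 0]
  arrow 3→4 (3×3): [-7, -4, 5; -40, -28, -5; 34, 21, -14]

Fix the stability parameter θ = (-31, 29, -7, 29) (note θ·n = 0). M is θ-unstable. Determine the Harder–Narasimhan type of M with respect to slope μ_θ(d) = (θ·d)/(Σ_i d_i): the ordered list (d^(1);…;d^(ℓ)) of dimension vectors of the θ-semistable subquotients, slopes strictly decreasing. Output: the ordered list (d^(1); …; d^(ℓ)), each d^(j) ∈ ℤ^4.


Via rank(M_{q-1}∘⋯∘M_p): M ≅ I[1,1]^2, I[1,2], I[1,4], I[3,4]^2.
μ_θ-semistable layers: μ^(1)=29; μ^(2)=11; μ^(3)=-7; μ^(4)=-31

((0, 1, 0, 3); (0, 1, 1, 0); (0, 0, 2, 0); (4, 0, 0, 0))


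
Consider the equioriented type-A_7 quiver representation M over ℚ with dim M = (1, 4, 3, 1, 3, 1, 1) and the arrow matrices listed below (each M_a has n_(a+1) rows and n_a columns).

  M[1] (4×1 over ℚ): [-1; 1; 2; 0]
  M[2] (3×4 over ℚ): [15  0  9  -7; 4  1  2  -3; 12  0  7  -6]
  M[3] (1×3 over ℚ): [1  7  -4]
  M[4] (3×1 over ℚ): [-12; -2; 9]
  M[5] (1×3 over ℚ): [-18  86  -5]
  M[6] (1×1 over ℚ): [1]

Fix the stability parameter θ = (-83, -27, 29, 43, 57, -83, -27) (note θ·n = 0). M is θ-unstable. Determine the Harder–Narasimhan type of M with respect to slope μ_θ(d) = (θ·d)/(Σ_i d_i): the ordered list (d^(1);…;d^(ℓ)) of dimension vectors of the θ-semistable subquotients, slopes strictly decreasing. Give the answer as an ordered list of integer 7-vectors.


Barcode: M ≅ I[1,7], I[2,2], I[2,3]^2, I[5,5]^2. HN layers by μ_θ (5 steps, strictly decreasing):
  μ^(1)=57; μ^(2)=29; μ^(3)=19/5; μ^(4)=-27; μ^(5)=-83

((0, 0, 0, 0, 2, 0, 0); (0, 0, 2, 0, 0, 0, 0); (0, 0, 1, 1, 1, 1, 1); (0, 4, 0, 0, 0, 0, 0); (1, 0, 0, 0, 0, 0, 0))


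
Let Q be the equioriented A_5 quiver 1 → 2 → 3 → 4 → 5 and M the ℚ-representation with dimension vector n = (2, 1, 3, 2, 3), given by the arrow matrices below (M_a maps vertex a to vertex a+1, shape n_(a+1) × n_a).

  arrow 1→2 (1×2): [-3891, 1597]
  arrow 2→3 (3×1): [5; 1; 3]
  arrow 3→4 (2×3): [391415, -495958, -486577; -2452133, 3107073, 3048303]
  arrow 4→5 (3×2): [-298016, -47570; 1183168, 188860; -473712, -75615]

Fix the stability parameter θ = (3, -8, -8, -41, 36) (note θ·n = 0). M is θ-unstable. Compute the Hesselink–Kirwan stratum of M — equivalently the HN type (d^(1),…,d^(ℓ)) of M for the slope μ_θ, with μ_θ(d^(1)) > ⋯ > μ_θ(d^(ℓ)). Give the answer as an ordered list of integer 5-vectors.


Barcode: M ≅ I[1,1], I[1,5], I[3,3], I[3,4], I[5,5]^2. HN layers by μ_θ (5 steps, strictly decreasing):
  μ^(1)=36; μ^(2)=3; μ^(3)=-8; μ^(4)=-27/2; μ^(5)=-49/2

((0, 0, 0, 0, 3); (1, 0, 0, 0, 0); (0, 0, 1, 0, 0); (1, 1, 1, 1, 0); (0, 0, 1, 1, 0))


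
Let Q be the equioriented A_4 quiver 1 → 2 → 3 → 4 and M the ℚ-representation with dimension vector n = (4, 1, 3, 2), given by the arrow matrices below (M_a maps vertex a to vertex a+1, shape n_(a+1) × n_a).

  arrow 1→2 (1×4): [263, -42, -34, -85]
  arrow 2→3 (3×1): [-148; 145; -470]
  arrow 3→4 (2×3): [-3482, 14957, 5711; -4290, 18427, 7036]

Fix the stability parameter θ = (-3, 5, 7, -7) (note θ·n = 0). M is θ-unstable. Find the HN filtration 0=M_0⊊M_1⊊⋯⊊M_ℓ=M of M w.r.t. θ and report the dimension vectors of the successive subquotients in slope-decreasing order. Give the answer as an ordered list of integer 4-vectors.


Barcode: M ≅ I[1,1]^3, I[1,4], I[3,3], I[3,4]. HN layers by μ_θ (4 steps, strictly decreasing):
  μ^(1)=7; μ^(2)=5/3; μ^(3)=0; μ^(4)=-3

((0, 0, 1, 0); (0, 1, 1, 1); (0, 0, 1, 1); (4, 0, 0, 0))


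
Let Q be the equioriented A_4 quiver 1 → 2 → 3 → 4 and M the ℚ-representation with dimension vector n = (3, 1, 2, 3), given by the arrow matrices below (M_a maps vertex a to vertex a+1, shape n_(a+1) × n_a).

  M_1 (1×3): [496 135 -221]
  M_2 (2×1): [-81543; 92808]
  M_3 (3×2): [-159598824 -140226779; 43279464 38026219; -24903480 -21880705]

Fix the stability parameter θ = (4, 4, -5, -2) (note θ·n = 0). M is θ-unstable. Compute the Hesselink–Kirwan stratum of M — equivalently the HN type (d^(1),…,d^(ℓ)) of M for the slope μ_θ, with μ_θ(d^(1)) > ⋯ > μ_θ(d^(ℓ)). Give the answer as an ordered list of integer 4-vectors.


Barcode: M ≅ I[1,1]^2, I[1,3], I[3,4], I[4,4]^2. HN layers by μ_θ (4 steps, strictly decreasing):
  μ^(1)=4; μ^(2)=1; μ^(3)=-2; μ^(4)=-5

((2, 0, 0, 0); (1, 1, 1, 0); (0, 0, 0, 3); (0, 0, 1, 0))


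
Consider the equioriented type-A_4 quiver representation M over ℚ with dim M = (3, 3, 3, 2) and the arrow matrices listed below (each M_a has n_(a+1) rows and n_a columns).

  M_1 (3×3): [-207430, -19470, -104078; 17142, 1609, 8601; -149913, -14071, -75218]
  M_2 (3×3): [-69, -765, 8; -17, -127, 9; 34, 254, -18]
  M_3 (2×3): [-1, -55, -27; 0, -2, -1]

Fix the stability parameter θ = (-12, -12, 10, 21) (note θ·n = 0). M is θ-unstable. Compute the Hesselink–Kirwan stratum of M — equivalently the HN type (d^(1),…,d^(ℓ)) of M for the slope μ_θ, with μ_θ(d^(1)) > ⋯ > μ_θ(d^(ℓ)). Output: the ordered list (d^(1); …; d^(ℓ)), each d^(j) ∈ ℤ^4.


Via rank(M_{q-1}∘⋯∘M_p): M ≅ I[1,2], I[1,3], I[1,4], I[3,4].
μ_θ-semistable layers: μ^(1)=21; μ^(2)=10; μ^(3)=-12

((0, 0, 0, 2); (0, 0, 3, 0); (3, 3, 0, 0))


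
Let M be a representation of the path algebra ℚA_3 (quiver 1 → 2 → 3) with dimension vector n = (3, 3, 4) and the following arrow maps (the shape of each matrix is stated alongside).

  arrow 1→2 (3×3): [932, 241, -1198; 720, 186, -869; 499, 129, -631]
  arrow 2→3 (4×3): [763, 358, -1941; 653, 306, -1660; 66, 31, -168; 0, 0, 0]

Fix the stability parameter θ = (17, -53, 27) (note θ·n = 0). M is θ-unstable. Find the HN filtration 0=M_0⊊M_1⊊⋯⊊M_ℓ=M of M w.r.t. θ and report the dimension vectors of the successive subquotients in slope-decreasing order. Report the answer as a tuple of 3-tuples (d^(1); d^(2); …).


Interval decomposition of M: I[1,3]^3, I[3,3].
HN type (ℓ=2): μ^(1)=27; μ^(2)=-18

((0, 0, 4); (3, 3, 0))


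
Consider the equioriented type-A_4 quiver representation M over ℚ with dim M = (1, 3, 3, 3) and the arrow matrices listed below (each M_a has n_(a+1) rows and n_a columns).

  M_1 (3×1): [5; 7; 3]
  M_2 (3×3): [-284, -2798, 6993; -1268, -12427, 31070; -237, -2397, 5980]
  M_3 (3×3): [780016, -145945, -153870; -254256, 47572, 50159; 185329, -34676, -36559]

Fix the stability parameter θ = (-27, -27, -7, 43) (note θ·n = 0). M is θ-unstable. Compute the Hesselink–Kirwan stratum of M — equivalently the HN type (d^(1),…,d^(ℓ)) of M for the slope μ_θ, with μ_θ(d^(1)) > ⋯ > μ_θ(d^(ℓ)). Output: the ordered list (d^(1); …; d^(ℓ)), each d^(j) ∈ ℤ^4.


Via rank(M_{q-1}∘⋯∘M_p): M ≅ I[1,4], I[2,4]^2.
μ_θ-semistable layers: μ^(1)=43; μ^(2)=-7; μ^(3)=-27

((0, 0, 0, 3); (0, 0, 3, 0); (1, 3, 0, 0))


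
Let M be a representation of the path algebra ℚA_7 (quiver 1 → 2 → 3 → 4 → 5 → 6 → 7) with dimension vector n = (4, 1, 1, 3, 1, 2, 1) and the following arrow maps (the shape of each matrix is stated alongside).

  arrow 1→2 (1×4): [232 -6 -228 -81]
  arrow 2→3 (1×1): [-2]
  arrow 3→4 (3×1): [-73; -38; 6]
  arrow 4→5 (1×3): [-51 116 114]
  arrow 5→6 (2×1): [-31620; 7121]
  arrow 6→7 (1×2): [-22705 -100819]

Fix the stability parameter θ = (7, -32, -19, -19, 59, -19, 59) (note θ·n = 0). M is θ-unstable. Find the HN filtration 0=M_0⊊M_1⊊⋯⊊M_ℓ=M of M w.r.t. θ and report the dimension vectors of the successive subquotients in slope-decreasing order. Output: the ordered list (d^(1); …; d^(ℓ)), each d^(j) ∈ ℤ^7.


Barcode: M ≅ I[1,1]^3, I[1,7], I[4,4]^2, I[6,6]. HN layers by μ_θ (5 steps, strictly decreasing):
  μ^(1)=59; μ^(2)=20; μ^(3)=7; μ^(4)=-63/4; μ^(5)=-19

((0, 0, 0, 0, 0, 0, 1); (0, 0, 0, 0, 1, 1, 0); (3, 0, 0, 0, 0, 0, 0); (1, 1, 1, 1, 0, 0, 0); (0, 0, 0, 2, 0, 1, 0))


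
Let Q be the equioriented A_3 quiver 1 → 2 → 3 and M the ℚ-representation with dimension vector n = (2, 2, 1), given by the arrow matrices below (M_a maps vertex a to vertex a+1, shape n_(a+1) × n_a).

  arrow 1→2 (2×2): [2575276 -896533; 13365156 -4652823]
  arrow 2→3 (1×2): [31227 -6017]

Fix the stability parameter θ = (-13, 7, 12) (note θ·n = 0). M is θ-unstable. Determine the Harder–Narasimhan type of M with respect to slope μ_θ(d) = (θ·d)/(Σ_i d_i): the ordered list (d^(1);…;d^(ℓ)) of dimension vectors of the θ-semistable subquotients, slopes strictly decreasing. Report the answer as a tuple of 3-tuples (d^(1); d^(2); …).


Via rank(M_{q-1}∘⋯∘M_p): M ≅ I[1,1], I[1,2], I[2,3].
μ_θ-semistable layers: μ^(1)=12; μ^(2)=7; μ^(3)=-13

((0, 0, 1); (0, 2, 0); (2, 0, 0))


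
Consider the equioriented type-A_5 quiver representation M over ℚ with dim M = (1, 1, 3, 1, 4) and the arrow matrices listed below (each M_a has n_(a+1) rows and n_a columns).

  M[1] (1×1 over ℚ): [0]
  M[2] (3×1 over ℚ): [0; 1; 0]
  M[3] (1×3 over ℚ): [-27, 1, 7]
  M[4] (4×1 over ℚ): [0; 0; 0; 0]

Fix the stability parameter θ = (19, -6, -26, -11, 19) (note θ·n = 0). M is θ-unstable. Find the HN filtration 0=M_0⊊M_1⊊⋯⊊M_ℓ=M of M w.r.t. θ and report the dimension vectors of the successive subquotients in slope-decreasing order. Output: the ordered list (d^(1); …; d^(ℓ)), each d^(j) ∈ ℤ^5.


Interval decomposition of M: I[1,1], I[2,4], I[3,3]^2, I[5,5]^4.
HN type (ℓ=4): μ^(1)=19; μ^(2)=-11; μ^(3)=-16; μ^(4)=-26

((1, 0, 0, 0, 4); (0, 0, 0, 1, 0); (0, 1, 1, 0, 0); (0, 0, 2, 0, 0))


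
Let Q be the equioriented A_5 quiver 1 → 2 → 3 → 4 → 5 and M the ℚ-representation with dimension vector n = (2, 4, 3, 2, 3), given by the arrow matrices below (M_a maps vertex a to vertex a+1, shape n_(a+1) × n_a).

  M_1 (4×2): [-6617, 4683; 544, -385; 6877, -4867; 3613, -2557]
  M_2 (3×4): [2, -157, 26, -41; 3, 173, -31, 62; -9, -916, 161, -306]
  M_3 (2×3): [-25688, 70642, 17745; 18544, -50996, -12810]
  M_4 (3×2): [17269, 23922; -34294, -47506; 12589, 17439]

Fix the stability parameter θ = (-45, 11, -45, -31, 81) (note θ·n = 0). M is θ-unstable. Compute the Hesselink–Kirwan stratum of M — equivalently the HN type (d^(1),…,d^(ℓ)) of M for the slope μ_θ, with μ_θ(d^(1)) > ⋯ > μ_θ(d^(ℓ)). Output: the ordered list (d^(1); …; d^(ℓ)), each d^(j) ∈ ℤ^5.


Interval decomposition of M: I[1,3], I[1,5], I[2,2], I[2,3], I[4,5], I[5,5].
HN type (ℓ=6): μ^(1)=81; μ^(2)=11; μ^(3)=-17; μ^(4)=-65/3; μ^(5)=-31; μ^(6)=-45

((0, 0, 0, 0, 3); (0, 1, 0, 0, 0); (0, 2, 2, 0, 0); (0, 1, 1, 1, 0); (0, 0, 0, 1, 0); (2, 0, 0, 0, 0))


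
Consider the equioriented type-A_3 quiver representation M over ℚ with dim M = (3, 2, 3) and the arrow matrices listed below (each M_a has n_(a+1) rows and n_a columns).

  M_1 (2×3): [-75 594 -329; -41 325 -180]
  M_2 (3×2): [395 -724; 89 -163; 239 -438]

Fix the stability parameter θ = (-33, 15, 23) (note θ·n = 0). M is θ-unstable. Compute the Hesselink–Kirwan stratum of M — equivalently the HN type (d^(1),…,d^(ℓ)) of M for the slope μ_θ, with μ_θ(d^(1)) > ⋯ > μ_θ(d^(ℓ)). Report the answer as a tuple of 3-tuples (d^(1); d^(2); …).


Barcode: M ≅ I[1,1], I[1,3]^2, I[3,3]. HN layers by μ_θ (3 steps, strictly decreasing):
  μ^(1)=23; μ^(2)=15; μ^(3)=-33

((0, 0, 3); (0, 2, 0); (3, 0, 0))


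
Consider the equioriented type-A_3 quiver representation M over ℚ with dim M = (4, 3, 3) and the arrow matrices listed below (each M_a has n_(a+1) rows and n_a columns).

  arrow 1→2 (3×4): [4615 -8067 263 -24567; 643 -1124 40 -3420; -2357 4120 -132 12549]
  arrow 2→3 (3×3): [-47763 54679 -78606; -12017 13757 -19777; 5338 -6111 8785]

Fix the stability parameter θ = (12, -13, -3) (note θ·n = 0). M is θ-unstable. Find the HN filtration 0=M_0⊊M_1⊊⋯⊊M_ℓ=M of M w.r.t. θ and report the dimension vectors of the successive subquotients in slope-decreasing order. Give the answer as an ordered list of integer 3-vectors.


Interval decomposition of M: I[1,1], I[1,3]^3.
HN type (ℓ=2): μ^(1)=12; μ^(2)=-4/3

((1, 0, 0); (3, 3, 3))


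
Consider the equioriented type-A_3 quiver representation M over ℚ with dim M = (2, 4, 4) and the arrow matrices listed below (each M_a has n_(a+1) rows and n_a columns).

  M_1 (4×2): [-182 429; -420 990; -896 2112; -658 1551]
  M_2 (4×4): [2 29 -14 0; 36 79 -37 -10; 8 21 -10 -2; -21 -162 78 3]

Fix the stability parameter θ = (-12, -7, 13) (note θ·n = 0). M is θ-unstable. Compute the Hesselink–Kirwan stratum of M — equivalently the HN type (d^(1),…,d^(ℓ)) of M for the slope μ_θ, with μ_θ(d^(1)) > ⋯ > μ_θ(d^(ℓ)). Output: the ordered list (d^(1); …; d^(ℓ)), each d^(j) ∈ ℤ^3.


Via rank(M_{q-1}∘⋯∘M_p): M ≅ I[1,1], I[1,2], I[2,3]^3, I[3,3].
μ_θ-semistable layers: μ^(1)=13; μ^(2)=-7; μ^(3)=-12

((0, 0, 4); (0, 4, 0); (2, 0, 0))


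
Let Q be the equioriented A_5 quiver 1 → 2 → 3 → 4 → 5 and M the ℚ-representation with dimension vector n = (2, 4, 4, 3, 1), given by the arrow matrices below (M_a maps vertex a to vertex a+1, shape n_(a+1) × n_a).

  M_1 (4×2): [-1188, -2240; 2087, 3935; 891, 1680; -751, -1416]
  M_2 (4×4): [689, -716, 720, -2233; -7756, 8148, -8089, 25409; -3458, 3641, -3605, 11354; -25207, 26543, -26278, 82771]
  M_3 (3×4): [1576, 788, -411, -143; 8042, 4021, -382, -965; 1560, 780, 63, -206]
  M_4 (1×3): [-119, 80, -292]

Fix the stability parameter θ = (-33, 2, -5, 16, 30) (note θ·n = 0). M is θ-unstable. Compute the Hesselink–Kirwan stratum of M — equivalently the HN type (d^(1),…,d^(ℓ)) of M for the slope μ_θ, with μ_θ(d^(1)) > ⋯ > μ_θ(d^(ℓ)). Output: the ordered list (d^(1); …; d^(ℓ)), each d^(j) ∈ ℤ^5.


Via rank(M_{q-1}∘⋯∘M_p): M ≅ I[1,3], I[1,4], I[2,4], I[2,5].
μ_θ-semistable layers: μ^(1)=30; μ^(2)=16; μ^(3)=-3/2; μ^(4)=-33

((0, 0, 0, 0, 1); (0, 0, 0, 3, 0); (0, 4, 4, 0, 0); (2, 0, 0, 0, 0))


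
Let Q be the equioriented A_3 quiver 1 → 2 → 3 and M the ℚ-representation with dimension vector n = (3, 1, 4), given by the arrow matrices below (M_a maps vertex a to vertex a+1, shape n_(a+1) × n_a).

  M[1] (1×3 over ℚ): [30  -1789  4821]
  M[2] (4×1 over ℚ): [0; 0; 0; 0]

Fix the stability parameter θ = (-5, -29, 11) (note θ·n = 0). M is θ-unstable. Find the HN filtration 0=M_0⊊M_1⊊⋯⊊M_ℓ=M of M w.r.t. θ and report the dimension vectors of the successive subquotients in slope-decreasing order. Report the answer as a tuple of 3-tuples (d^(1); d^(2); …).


Barcode: M ≅ I[1,1]^2, I[1,2], I[3,3]^4. HN layers by μ_θ (3 steps, strictly decreasing):
  μ^(1)=11; μ^(2)=-5; μ^(3)=-17

((0, 0, 4); (2, 0, 0); (1, 1, 0))


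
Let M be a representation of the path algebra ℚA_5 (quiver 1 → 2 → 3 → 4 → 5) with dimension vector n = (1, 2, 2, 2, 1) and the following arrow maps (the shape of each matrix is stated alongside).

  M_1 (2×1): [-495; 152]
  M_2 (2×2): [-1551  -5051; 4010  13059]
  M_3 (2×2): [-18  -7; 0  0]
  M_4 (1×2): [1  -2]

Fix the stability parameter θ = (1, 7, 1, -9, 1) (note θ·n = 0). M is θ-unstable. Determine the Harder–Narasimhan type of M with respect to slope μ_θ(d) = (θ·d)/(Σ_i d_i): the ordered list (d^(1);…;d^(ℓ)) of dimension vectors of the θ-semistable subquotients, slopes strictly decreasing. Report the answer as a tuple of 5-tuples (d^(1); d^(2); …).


Interval decomposition of M: I[1,3], I[2,5], I[4,4].
HN type (ℓ=4): μ^(1)=4; μ^(2)=1; μ^(3)=-1/3; μ^(4)=-9

((0, 1, 1, 0, 0); (1, 0, 0, 0, 1); (0, 1, 1, 1, 0); (0, 0, 0, 1, 0))


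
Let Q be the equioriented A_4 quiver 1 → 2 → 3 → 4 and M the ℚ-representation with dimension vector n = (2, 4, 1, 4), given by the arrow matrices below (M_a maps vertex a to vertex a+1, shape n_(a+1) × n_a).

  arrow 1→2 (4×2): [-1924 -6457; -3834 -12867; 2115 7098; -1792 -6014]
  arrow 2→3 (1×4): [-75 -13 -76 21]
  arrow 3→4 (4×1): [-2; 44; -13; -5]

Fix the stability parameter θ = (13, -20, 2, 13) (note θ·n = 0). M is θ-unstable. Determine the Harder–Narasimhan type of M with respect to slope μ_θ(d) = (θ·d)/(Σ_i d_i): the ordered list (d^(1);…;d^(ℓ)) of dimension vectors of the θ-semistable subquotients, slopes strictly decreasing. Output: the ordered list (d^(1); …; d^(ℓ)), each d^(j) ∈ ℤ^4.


Interval decomposition of M: I[1,2], I[1,4], I[2,2]^2, I[4,4]^3.
HN type (ℓ=4): μ^(1)=13; μ^(2)=2; μ^(3)=-7/2; μ^(4)=-20

((0, 0, 0, 4); (0, 0, 1, 0); (2, 2, 0, 0); (0, 2, 0, 0))


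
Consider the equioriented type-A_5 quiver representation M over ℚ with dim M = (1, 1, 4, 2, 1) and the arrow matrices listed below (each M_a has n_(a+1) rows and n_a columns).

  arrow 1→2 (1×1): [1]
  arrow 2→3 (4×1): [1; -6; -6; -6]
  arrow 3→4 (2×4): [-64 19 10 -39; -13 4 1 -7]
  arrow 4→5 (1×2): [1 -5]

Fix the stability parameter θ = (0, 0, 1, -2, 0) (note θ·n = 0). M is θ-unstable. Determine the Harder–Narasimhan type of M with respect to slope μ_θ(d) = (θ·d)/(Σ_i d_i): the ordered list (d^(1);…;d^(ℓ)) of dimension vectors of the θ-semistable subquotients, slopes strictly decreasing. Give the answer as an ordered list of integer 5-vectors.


Barcode: M ≅ I[1,5], I[3,3]^2, I[3,4]. HN layers by μ_θ (4 steps, strictly decreasing):
  μ^(1)=1; μ^(2)=0; μ^(3)=-1/4; μ^(4)=-1/2

((0, 0, 2, 0, 0); (0, 0, 0, 0, 1); (1, 1, 1, 1, 0); (0, 0, 1, 1, 0))


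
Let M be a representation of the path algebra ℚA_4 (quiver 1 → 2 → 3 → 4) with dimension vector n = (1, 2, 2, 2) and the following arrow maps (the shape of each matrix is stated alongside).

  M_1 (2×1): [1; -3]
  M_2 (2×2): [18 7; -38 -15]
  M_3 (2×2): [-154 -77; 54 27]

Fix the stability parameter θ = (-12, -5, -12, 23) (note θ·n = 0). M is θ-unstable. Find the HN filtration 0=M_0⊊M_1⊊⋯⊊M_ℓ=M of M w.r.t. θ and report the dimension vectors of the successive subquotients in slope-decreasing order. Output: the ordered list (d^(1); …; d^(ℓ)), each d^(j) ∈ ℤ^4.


Barcode: M ≅ I[1,4], I[2,3], I[4,4]. HN layers by μ_θ (3 steps, strictly decreasing):
  μ^(1)=23; μ^(2)=-17/2; μ^(3)=-12

((0, 0, 0, 2); (0, 2, 2, 0); (1, 0, 0, 0))


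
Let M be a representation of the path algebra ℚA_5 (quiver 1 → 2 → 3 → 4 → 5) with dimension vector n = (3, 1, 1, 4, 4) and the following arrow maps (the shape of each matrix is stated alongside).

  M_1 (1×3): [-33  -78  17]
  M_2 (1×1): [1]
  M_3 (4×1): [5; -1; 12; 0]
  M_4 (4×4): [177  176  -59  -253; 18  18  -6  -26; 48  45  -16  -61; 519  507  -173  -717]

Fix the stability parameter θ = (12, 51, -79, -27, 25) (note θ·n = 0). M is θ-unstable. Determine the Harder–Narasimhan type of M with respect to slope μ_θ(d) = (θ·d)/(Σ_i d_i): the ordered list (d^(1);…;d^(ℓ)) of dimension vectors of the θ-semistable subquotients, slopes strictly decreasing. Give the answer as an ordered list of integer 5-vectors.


Barcode: M ≅ I[1,1]^2, I[1,5], I[4,4], I[4,5]^2, I[5,5]. HN layers by μ_θ (4 steps, strictly decreasing):
  μ^(1)=25; μ^(2)=12; μ^(3)=-43/4; μ^(4)=-27

((0, 0, 0, 0, 4); (2, 0, 0, 0, 0); (1, 1, 1, 1, 0); (0, 0, 0, 3, 0))


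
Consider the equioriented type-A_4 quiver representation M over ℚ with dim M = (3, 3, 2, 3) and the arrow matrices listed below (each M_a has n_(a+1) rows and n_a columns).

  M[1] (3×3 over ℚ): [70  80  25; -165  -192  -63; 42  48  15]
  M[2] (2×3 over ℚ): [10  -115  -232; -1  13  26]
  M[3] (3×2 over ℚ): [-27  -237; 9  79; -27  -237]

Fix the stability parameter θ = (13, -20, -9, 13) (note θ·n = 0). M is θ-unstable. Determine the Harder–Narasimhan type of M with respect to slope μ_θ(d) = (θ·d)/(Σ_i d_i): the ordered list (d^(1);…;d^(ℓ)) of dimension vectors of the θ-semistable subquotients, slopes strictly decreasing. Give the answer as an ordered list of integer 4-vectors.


Interval decomposition of M: I[1,1], I[1,3], I[1,4], I[2,2], I[4,4]^2.
HN type (ℓ=3): μ^(1)=13; μ^(2)=-16/3; μ^(3)=-20

((1, 0, 0, 3); (2, 2, 2, 0); (0, 1, 0, 0))


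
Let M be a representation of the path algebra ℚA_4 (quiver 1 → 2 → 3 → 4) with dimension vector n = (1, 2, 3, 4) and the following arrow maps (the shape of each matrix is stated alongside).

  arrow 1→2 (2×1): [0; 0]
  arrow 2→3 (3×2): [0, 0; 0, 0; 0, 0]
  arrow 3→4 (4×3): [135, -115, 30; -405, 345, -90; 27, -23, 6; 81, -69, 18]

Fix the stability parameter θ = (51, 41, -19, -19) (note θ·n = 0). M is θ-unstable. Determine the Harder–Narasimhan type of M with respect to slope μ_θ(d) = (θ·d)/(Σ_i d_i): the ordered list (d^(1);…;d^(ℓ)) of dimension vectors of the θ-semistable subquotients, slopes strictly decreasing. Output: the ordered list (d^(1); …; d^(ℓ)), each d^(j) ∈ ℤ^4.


Via rank(M_{q-1}∘⋯∘M_p): M ≅ I[1,1], I[2,2]^2, I[3,3]^2, I[3,4], I[4,4]^3.
μ_θ-semistable layers: μ^(1)=51; μ^(2)=41; μ^(3)=-19

((1, 0, 0, 0); (0, 2, 0, 0); (0, 0, 3, 4))


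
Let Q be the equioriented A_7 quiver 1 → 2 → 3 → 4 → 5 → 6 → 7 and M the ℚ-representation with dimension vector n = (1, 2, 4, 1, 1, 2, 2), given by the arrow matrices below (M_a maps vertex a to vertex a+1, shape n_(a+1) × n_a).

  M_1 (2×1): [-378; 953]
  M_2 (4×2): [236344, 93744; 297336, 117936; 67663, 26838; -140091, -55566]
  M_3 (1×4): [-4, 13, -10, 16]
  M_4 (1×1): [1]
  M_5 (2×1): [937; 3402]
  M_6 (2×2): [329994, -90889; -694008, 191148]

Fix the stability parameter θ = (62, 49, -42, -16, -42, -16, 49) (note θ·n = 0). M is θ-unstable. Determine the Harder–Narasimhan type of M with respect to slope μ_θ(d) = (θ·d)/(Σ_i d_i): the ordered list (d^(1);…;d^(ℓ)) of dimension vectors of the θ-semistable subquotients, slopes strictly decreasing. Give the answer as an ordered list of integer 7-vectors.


Barcode: M ≅ I[1,2], I[2,6], I[3,3]^3, I[6,7], I[7,7]. HN layers by μ_θ (5 steps, strictly decreasing):
  μ^(1)=111/2; μ^(2)=49; μ^(3)=-67/5; μ^(4)=-16; μ^(5)=-42

((1, 1, 0, 0, 0, 0, 0); (0, 0, 0, 0, 0, 0, 2); (0, 1, 1, 1, 1, 1, 0); (0, 0, 0, 0, 0, 1, 0); (0, 0, 3, 0, 0, 0, 0))


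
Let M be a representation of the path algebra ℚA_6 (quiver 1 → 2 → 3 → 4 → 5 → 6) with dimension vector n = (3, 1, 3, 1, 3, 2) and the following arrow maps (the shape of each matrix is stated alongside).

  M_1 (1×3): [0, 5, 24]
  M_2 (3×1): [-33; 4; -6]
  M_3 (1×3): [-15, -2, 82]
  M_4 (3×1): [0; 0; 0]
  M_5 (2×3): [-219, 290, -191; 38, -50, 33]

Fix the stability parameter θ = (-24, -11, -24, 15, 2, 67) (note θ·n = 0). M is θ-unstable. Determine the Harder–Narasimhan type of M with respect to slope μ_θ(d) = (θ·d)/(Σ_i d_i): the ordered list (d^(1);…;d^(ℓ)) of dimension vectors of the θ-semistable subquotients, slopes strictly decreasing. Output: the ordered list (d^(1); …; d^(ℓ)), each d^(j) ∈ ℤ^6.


Interval decomposition of M: I[1,1]^2, I[1,4], I[3,3]^2, I[5,5], I[5,6]^2.
HN type (ℓ=5): μ^(1)=67; μ^(2)=15; μ^(3)=2; μ^(4)=-35/2; μ^(5)=-24

((0, 0, 0, 0, 0, 2); (0, 0, 0, 1, 0, 0); (0, 0, 0, 0, 3, 0); (0, 1, 1, 0, 0, 0); (3, 0, 2, 0, 0, 0))


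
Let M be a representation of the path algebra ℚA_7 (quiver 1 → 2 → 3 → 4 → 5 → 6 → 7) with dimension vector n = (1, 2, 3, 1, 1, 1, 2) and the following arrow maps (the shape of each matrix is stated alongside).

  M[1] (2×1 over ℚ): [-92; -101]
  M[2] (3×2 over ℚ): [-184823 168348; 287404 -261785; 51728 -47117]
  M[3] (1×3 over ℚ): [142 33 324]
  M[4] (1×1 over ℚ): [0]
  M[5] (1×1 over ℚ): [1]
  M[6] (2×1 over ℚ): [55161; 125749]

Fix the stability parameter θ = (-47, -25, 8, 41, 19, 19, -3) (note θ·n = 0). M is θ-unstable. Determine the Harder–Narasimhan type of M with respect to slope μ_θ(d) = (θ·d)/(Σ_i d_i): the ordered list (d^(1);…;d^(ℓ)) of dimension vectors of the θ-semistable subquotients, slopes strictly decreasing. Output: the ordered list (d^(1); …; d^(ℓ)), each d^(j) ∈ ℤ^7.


Barcode: M ≅ I[1,4], I[2,3], I[3,3], I[5,7], I[7,7]. HN layers by μ_θ (6 steps, strictly decreasing):
  μ^(1)=41; μ^(2)=35/3; μ^(3)=8; μ^(4)=-3; μ^(5)=-25; μ^(6)=-47

((0, 0, 0, 1, 0, 0, 0); (0, 0, 0, 0, 1, 1, 1); (0, 0, 3, 0, 0, 0, 0); (0, 0, 0, 0, 0, 0, 1); (0, 2, 0, 0, 0, 0, 0); (1, 0, 0, 0, 0, 0, 0))


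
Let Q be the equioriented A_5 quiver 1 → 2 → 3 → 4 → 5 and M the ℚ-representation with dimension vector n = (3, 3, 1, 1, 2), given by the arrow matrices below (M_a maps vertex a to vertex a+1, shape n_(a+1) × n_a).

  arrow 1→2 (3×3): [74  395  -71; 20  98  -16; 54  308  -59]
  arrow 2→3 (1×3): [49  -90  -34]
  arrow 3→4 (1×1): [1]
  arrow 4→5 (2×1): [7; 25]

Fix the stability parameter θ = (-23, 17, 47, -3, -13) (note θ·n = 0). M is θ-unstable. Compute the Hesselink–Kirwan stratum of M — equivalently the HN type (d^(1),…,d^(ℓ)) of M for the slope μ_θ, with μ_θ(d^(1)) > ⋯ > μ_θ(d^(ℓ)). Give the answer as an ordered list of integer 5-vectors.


Via rank(M_{q-1}∘⋯∘M_p): M ≅ I[1,2]^2, I[1,5], I[5,5].
μ_θ-semistable layers: μ^(1)=17; μ^(2)=12; μ^(3)=-13; μ^(4)=-23

((0, 2, 0, 0, 0); (0, 1, 1, 1, 1); (0, 0, 0, 0, 1); (3, 0, 0, 0, 0))


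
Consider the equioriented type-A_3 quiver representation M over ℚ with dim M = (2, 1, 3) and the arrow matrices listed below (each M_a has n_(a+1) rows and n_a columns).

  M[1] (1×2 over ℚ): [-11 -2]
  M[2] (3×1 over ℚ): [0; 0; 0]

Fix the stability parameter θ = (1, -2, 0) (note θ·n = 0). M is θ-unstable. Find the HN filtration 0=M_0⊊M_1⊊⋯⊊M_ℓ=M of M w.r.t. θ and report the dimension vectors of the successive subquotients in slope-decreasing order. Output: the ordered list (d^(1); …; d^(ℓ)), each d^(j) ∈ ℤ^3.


Interval decomposition of M: I[1,1], I[1,2], I[3,3]^3.
HN type (ℓ=3): μ^(1)=1; μ^(2)=0; μ^(3)=-1/2

((1, 0, 0); (0, 0, 3); (1, 1, 0))


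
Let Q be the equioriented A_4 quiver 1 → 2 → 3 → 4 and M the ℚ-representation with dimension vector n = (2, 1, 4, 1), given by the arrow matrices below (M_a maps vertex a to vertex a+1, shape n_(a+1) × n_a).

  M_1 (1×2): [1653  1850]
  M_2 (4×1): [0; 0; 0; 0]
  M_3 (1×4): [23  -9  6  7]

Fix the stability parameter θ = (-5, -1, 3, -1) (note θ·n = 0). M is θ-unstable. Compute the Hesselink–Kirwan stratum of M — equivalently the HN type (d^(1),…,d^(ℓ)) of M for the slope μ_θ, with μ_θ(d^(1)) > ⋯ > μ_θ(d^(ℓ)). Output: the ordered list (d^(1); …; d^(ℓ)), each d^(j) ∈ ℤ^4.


Via rank(M_{q-1}∘⋯∘M_p): M ≅ I[1,1], I[1,2], I[3,3]^3, I[3,4].
μ_θ-semistable layers: μ^(1)=3; μ^(2)=1; μ^(3)=-1; μ^(4)=-5

((0, 0, 3, 0); (0, 0, 1, 1); (0, 1, 0, 0); (2, 0, 0, 0))
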